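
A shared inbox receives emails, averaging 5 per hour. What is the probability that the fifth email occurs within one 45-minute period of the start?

0.3225

Over the interval, μ = 5 × 0.75 = 3.75 (a 45-minute period = 0.75 hours).
The fifth arrival falls in the interval iff at least 5 events occur there: P(S_5 ≤ t) = P(N ≥ 5) = 1 − P(N ≤ 4) ≈ 0.3225.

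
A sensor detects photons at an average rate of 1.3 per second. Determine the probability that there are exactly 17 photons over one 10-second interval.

Over the interval, μ = 1.3 × 10 = 13 (a 10-second interval = 10 seconds).
P(N = 17) = e^(−μ) μ^17/17! = e^(−13) · 13^17/355687428096000 ≈ 0.0550.

0.0550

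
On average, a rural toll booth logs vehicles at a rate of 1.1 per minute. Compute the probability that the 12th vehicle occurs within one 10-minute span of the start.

Over the interval, μ = 1.1 × 10 = 11 (a 10-minute span = 10 minutes).
The 12th arrival falls in the interval iff at least 12 events occur there: P(S_12 ≤ t) = P(N ≥ 12) = 1 − P(N ≤ 11) ≈ 0.4207.

0.4207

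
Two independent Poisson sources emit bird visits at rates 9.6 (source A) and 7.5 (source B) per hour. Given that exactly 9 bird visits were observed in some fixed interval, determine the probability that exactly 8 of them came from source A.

Given the total, each event is independently from source A with probability p = λ_A/(λ_A+λ_B) = 9.6/17.1 ≈ 0.5614.
So K ~ Binomial(9, 9.6/17.1): P(K = 8) = C(9,8) · (9.6/17.1)^8 · (7.5/17.1)^1 ≈ 0.0390.

0.0390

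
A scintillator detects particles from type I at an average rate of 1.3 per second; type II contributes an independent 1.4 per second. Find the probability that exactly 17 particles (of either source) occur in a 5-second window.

Independent Poisson processes superpose: combined rate λ = 1.3 + 1.4 = 2.7 per second.
Over the interval, μ = 2.7 × 5 = 13.5 (a 5-second window = 5 seconds).
P(N = 17) = e^(−13.5) · 13.5^17/17! ≈ 0.0633.

0.0633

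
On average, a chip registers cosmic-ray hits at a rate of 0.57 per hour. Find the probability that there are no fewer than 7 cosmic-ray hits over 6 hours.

0.0593

Over the interval, μ = 0.57 × 6 = 3.42 (6 hours).
P(N ≥ 7) = 1 − P(N ≤ 6) = 1 − Σ_{j=0}^{6} e^(−μ) μ^j/j! ≈ 0.0593.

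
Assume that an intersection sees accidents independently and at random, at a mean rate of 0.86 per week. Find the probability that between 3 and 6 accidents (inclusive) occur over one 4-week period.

0.6072

Over the interval, μ = 0.86 × 4 = 3.44 (a 4-week period = 4 weeks).
P(3 ≤ N ≤ 6) = Σ_{j=3}^{6} e^(−3.44) · 3.44^j/j! ≈ 0.6072.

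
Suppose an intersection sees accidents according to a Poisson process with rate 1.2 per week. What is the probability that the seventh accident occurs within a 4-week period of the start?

Over the interval, μ = 1.2 × 4 = 4.8 (a 4-week period = 4 weeks).
The seventh arrival falls in the interval iff at least 7 events occur there: P(S_7 ≤ t) = P(N ≥ 7) = 1 − P(N ≤ 6) ≈ 0.2092.

0.2092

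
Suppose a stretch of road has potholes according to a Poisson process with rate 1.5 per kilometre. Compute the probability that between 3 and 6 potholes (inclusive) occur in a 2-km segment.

Over the interval, μ = 1.5 × 2 = 3 (a 2-km segment = 2 kilometres).
P(3 ≤ N ≤ 6) = Σ_{j=3}^{6} e^(−3) · 3^j/j! ≈ 0.5433.

0.5433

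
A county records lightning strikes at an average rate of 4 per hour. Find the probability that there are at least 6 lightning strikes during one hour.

0.2149

With mean μ = 4 per hour,
P(N ≥ 6) = 1 − P(N ≤ 5) = 1 − Σ_{j=0}^{5} e^(−μ) μ^j/j! ≈ 0.2149.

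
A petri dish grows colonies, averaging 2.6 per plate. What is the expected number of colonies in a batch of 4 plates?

10.4

E[N] = λt = 2.6 × 4 = 10.4 (a batch of 4 plates = 4 plates).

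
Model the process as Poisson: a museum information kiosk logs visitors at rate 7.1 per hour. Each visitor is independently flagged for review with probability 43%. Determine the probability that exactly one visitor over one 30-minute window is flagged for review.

Thinning: the visitors that are flagged for review themselves form a Poisson process with rate 0.43 × 7.1 = 3.053 per hour.
Over the interval, μ = 3.053 × 0.5 = 1.5265 (a 30-minute window = 0.5 hours).
P(N = 1) = e^(−1.5265) · 1.5265^1/1! ≈ 0.3317.

0.3317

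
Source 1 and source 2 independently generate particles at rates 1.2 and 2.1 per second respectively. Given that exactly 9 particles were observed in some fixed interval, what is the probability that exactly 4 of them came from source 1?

Given the total, each event is independently from source 1 with probability p = λ_1/(λ_1+λ_2) = 1.2/3.3 ≈ 0.3636.
So K ~ Binomial(9, 1.2/3.3): P(K = 4) = C(9,4) · (1.2/3.3)^4 · (2.1/3.3)^5 ≈ 0.2299.

0.2299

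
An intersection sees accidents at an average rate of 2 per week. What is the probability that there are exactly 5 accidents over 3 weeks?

Over the interval, μ = 2 × 3 = 6 (3 weeks).
P(N = 5) = e^(−μ) μ^5/5! = e^(−6) · 6^5/120 ≈ 0.1606.

0.1606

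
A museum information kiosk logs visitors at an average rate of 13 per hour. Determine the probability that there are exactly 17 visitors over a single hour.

With mean μ = 13 per hour,
P(N = 17) = e^(−μ) μ^17/17! = e^(−13) · 13^17/355687428096000 ≈ 0.0550.

0.0550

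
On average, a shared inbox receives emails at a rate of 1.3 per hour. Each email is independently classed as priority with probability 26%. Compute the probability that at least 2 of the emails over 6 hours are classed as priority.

0.6015

Thinning: the emails that are classed as priority themselves form a Poisson process with rate 0.26 × 1.3 = 0.338 per hour.
Over the interval, μ = 0.338 × 6 = 2.028 (6 hours).
P(N ≥ 2) = 1 − P(N ≤ 1) ≈ 0.6015.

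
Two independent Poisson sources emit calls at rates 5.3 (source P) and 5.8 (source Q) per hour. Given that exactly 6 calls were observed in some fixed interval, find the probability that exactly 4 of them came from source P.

Given the total, each event is independently from source P with probability p = λ_P/(λ_P+λ_Q) = 5.3/11.1 ≈ 0.4775.
So K ~ Binomial(6, 5.3/11.1): P(K = 4) = C(6,4) · (5.3/11.1)^4 · (5.8/11.1)^2 ≈ 0.2129.

0.2129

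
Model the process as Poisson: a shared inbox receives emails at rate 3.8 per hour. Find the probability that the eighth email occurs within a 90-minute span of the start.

Over the interval, μ = 3.8 × 1.5 = 5.7 (a 90-minute span = 1.5 hours).
The eighth arrival falls in the interval iff at least 8 events occur there: P(S_8 ≤ t) = P(N ≥ 8) = 1 − P(N ≤ 7) ≈ 0.2159.

0.2159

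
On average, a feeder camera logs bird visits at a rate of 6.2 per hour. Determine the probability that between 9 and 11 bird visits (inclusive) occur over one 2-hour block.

Over the interval, μ = 6.2 × 2 = 12.4 (a 2-hour block = 2 hours).
P(9 ≤ N ≤ 11) = Σ_{j=9}^{11} e^(−12.4) · 12.4^j/j! ≈ 0.2862.

0.2862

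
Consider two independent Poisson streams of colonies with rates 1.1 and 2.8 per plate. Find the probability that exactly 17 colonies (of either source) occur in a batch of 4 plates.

0.0906

Independent Poisson processes superpose: combined rate λ = 1.1 + 2.8 = 3.9 per plate.
Over the interval, μ = 3.9 × 4 = 15.6 (a batch of 4 plates = 4 plates).
P(N = 17) = e^(−15.6) · 15.6^17/17! ≈ 0.0906.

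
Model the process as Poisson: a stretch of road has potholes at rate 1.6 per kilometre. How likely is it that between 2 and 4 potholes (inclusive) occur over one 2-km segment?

Over the interval, μ = 1.6 × 2 = 3.2 (a 2-km segment = 2 kilometres).
P(2 ≤ N ≤ 4) = Σ_{j=2}^{4} e^(−3.2) · 3.2^j/j! ≈ 0.6094.

0.6094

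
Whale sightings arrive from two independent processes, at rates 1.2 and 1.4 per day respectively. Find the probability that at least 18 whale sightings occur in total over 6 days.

0.3038

Independent Poisson processes superpose: combined rate λ = 1.2 + 1.4 = 2.6 per day.
Over the interval, μ = 2.6 × 6 = 15.6 (6 days).
P(N ≥ 18) = 1 − P(N ≤ 17) ≈ 0.3038.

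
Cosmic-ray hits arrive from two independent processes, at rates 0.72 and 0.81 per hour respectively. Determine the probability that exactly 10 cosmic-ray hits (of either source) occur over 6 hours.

Independent Poisson processes superpose: combined rate λ = 0.72 + 0.81 = 1.53 per hour.
Over the interval, μ = 1.53 × 6 = 9.18 (6 hours).
P(N = 10) = e^(−9.18) · 9.18^10/10! ≈ 0.1207.

0.1207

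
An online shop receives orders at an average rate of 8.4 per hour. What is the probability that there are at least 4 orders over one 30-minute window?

0.6046

Over the interval, μ = 8.4 × 0.5 = 4.2 (a 30-minute window = 0.5 hours).
P(N ≥ 4) = 1 − P(N ≤ 3) = 1 − Σ_{j=0}^{3} e^(−μ) μ^j/j! ≈ 0.6046.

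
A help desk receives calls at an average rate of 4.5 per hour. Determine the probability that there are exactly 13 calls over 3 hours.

Over the interval, μ = 4.5 × 3 = 13.5 (3 hours).
P(N = 13) = e^(−μ) μ^13/13! = e^(−13.5) · 13.5^13/6227020800 ≈ 0.1089.

0.1089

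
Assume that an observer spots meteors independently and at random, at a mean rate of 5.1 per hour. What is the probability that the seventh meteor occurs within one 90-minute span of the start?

Over the interval, μ = 5.1 × 1.5 = 7.65 (a 90-minute span = 1.5 hours).
The seventh arrival falls in the interval iff at least 7 events occur there: P(S_7 ≤ t) = P(N ≥ 7) = 1 − P(N ≤ 6) ≈ 0.6420.

0.6420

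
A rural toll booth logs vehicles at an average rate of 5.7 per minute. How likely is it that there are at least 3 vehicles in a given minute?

With mean μ = 5.7 per minute,
P(N ≥ 3) = 1 − P(N ≤ 2) = 1 − Σ_{j=0}^{2} e^(−μ) μ^j/j! ≈ 0.9232.

0.9232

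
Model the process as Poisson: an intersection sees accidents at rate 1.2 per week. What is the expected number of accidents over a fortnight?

2.4

E[N] = λt = 1.2 × 2 = 2.4 (a fortnight = 2 weeks).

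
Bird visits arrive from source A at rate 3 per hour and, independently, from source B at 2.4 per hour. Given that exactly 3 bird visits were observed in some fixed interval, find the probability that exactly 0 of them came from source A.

0.0878

Given the total, each event is independently from source A with probability p = λ_A/(λ_A+λ_B) = 3/5.4 ≈ 0.5556.
So K ~ Binomial(3, 3/5.4): P(K = 0) = C(3,0) · (3/5.4)^0 · (2.4/5.4)^3 ≈ 0.0878.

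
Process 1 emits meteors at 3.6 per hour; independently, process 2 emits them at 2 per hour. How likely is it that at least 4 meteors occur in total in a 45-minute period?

Independent Poisson processes superpose: combined rate λ = 3.6 + 2 = 5.6 per hour.
Over the interval, μ = 5.6 × 0.75 = 4.2 (a 45-minute period = 0.75 hours).
P(N ≥ 4) = 1 − P(N ≤ 3) ≈ 0.6046.

0.6046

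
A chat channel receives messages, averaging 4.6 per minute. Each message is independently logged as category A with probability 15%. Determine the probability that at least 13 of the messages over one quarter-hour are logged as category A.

0.2427

Thinning: the messages that are logged as category A themselves form a Poisson process with rate 0.15 × 4.6 = 0.69 per minute.
Over the interval, μ = 0.69 × 15 = 10.35 (a quarter-hour = 15 minutes).
P(N ≥ 13) = 1 − P(N ≤ 12) ≈ 0.2427.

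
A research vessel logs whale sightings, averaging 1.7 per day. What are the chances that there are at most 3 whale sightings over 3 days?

0.2513

Over the interval, μ = 1.7 × 3 = 5.1 (3 days).
P(N ≤ 3) = Σ_{j=0}^{3} e^(−μ) μ^j/j! ≈ 0.2513.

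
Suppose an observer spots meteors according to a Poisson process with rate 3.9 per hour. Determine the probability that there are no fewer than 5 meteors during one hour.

0.3516

With mean μ = 3.9 per hour,
P(N ≥ 5) = 1 − P(N ≤ 4) = 1 − Σ_{j=0}^{4} e^(−μ) μ^j/j! ≈ 0.3516.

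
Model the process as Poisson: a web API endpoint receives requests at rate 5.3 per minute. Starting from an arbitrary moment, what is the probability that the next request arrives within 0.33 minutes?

Inter-arrival times are exponential with rate λ = 5.3 per minute.
P(T ≤ 0.33) = 1 − e^(−λt) = 1 − e^(−5.3 × 0.33) = 1 − e^(−1.749) ≈ 0.8261.

0.8261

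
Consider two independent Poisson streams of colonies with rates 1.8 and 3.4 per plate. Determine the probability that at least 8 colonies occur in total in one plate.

0.1551

Independent Poisson processes superpose: combined rate λ = 1.8 + 3.4 = 5.2 per plate.
So μ = 5.2.
P(N ≥ 8) = 1 − P(N ≤ 7) ≈ 0.1551.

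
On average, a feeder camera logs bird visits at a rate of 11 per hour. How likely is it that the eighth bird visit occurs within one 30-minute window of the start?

Over the interval, μ = 11 × 0.5 = 5.5 (a 30-minute window = 0.5 hours).
The eighth arrival falls in the interval iff at least 8 events occur there: P(S_8 ≤ t) = P(N ≥ 8) = 1 − P(N ≤ 7) ≈ 0.1905.

0.1905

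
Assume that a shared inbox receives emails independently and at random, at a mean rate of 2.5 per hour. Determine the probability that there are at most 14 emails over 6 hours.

0.4657

Over the interval, μ = 2.5 × 6 = 15 (6 hours).
P(N ≤ 14) = Σ_{j=0}^{14} e^(−μ) μ^j/j! ≈ 0.4657.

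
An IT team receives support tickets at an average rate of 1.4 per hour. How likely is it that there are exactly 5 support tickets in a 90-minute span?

Over the interval, μ = 1.4 × 1.5 = 2.1 (a 90-minute span = 1.5 hours).
P(N = 5) = e^(−μ) μ^5/5! = e^(−2.1) · 2.1^5/120 ≈ 0.0417.

0.0417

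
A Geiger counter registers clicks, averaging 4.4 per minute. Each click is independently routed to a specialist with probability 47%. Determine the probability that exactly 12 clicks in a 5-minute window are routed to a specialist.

0.1008

Thinning: the clicks that are routed to a specialist themselves form a Poisson process with rate 0.47 × 4.4 = 2.068 per minute.
Over the interval, μ = 2.068 × 5 = 10.34 (a 5-minute window = 5 minutes).
P(N = 12) = e^(−10.34) · 10.34^12/12! ≈ 0.1008.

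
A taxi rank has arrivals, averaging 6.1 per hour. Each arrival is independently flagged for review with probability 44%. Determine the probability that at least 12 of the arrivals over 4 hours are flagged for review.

0.3893

Thinning: the arrivals that are flagged for review themselves form a Poisson process with rate 0.44 × 6.1 = 2.684 per hour.
Over the interval, μ = 2.684 × 4 = 10.736 (4 hours).
P(N ≥ 12) = 1 − P(N ≤ 11) ≈ 0.3893.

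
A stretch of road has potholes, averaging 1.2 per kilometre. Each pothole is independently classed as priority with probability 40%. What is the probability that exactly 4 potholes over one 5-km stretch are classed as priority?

0.1254

Thinning: the potholes that are classed as priority themselves form a Poisson process with rate 0.4 × 1.2 = 0.48 per kilometre.
Over the interval, μ = 0.48 × 5 = 2.4 (a 5-km stretch = 5 kilometres).
P(N = 4) = e^(−2.4) · 2.4^4/4! ≈ 0.1254.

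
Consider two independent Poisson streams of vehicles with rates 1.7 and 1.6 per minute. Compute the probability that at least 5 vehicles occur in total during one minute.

Independent Poisson processes superpose: combined rate λ = 1.7 + 1.6 = 3.3 per minute.
So μ = 3.3.
P(N ≥ 5) = 1 − P(N ≤ 4) ≈ 0.2374.

0.2374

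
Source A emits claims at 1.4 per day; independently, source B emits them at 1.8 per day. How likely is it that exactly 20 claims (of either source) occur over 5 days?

Independent Poisson processes superpose: combined rate λ = 1.4 + 1.8 = 3.2 per day.
Over the interval, μ = 3.2 × 5 = 16 (5 days).
P(N = 20) = e^(−16) · 16^20/20! ≈ 0.0559.

0.0559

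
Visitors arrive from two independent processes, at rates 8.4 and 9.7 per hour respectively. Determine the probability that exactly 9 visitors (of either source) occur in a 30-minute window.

Independent Poisson processes superpose: combined rate λ = 8.4 + 9.7 = 18.1 per hour.
Over the interval, μ = 18.1 × 0.5 = 9.05 (a 30-minute window = 0.5 hours).
P(N = 9) = e^(−9.05) · 9.05^9/9! ≈ 0.1317.

0.1317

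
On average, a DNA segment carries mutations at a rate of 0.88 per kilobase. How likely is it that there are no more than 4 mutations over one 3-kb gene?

Over the interval, μ = 0.88 × 3 = 2.64 (a 3-kb gene = 3 kilobases).
P(N ≤ 4) = Σ_{j=0}^{4} e^(−μ) μ^j/j! ≈ 0.8717.

0.8717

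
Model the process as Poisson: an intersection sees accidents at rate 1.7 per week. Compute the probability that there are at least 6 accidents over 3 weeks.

Over the interval, μ = 1.7 × 3 = 5.1 (3 weeks).
P(N ≥ 6) = 1 − P(N ≤ 5) = 1 − Σ_{j=0}^{5} e^(−μ) μ^j/j! ≈ 0.4016.

0.4016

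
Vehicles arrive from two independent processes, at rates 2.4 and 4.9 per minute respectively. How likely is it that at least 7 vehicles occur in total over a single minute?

Independent Poisson processes superpose: combined rate λ = 2.4 + 4.9 = 7.3 per minute.
So μ = 7.3.
P(N ≥ 7) = 1 − P(N ≤ 6) ≈ 0.5940.

0.5940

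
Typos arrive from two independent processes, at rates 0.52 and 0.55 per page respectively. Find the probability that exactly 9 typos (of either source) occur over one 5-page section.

Independent Poisson processes superpose: combined rate λ = 0.52 + 0.55 = 1.07 per page.
Over the interval, μ = 1.07 × 5 = 5.35 (a 5-page section = 5 pages).
P(N = 9) = e^(−5.35) · 5.35^9/9! ≈ 0.0470.

0.0470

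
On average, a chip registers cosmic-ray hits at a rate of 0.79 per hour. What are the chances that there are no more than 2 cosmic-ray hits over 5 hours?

0.2455

Over the interval, μ = 0.79 × 5 = 3.95 (5 hours).
P(N ≤ 2) = Σ_{j=0}^{2} e^(−μ) μ^j/j! ≈ 0.2455.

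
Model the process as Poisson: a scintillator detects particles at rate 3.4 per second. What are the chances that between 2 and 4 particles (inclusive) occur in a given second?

With mean μ = 3.4 per second,
P(2 ≤ N ≤ 4) = Σ_{j=2}^{4} e^(−3.4) · 3.4^j/j! ≈ 0.5973.

0.5973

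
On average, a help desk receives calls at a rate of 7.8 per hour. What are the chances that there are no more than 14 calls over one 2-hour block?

0.4056

Over the interval, μ = 7.8 × 2 = 15.6 (a 2-hour block = 2 hours).
P(N ≤ 14) = Σ_{j=0}^{14} e^(−μ) μ^j/j! ≈ 0.4056.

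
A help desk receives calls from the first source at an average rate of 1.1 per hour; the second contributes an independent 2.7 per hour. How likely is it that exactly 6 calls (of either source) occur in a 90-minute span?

Independent Poisson processes superpose: combined rate λ = 1.1 + 2.7 = 3.8 per hour.
Over the interval, μ = 3.8 × 1.5 = 5.7 (a 90-minute span = 1.5 hours).
P(N = 6) = e^(−5.7) · 5.7^6/6! ≈ 0.1594.

0.1594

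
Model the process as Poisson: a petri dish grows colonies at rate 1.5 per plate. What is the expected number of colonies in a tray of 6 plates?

9

E[N] = λt = 1.5 × 6 = 9 (a tray of 6 plates = 6 plates).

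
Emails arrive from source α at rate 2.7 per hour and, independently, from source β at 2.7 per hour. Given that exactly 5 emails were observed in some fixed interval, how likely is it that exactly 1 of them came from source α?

0.1562

Given the total, each event is independently from source α with probability p = λ_α/(λ_α+λ_β) = 2.7/5.4 = 0.5000.
So K ~ Binomial(5, 2.7/5.4): P(K = 1) = C(5,1) · (2.7/5.4)^1 · (2.7/5.4)^4 ≈ 0.1562.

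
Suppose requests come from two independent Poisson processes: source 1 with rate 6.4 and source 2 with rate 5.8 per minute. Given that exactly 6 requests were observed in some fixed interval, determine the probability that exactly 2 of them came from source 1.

Given the total, each event is independently from source 1 with probability p = λ_1/(λ_1+λ_2) = 6.4/12.2 ≈ 0.5246.
So K ~ Binomial(6, 6.4/12.2): P(K = 2) = C(6,2) · (6.4/12.2)^2 · (5.8/12.2)^4 ≈ 0.2109.

0.2109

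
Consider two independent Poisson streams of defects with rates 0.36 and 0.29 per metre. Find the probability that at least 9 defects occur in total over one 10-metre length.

0.2084

Independent Poisson processes superpose: combined rate λ = 0.36 + 0.29 = 0.65 per metre.
Over the interval, μ = 0.65 × 10 = 6.5 (a 10-metre length = 10 metres).
P(N ≥ 9) = 1 − P(N ≤ 8) ≈ 0.2084.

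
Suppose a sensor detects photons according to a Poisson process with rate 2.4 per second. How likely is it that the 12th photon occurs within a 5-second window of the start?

0.5384

Over the interval, μ = 2.4 × 5 = 12 (a 5-second window = 5 seconds).
The 12th arrival falls in the interval iff at least 12 events occur there: P(S_12 ≤ t) = P(N ≥ 12) = 1 − P(N ≤ 11) ≈ 0.5384.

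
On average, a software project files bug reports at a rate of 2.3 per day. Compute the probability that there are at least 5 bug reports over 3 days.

0.8177

Over the interval, μ = 2.3 × 3 = 6.9 (3 days).
P(N ≥ 5) = 1 − P(N ≤ 4) = 1 − Σ_{j=0}^{4} e^(−μ) μ^j/j! ≈ 0.8177.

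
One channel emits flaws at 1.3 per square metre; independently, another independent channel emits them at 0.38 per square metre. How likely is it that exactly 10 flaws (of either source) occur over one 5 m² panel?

Independent Poisson processes superpose: combined rate λ = 1.3 + 0.38 = 1.68 per square metre.
Over the interval, μ = 1.68 × 5 = 8.4 (a 5 m² panel = 5 square metres).
P(N = 10) = e^(−8.4) · 8.4^10/10! ≈ 0.1084.

0.1084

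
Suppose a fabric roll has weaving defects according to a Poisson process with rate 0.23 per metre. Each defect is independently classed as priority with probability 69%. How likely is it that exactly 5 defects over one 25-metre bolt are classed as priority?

0.1550

Thinning: the defects that are classed as priority themselves form a Poisson process with rate 0.69 × 0.23 = 0.1587 per metre.
Over the interval, μ = 0.1587 × 25 = 3.9675 (a 25-metre bolt = 25 metres).
P(N = 5) = e^(−3.9675) · 3.9675^5/5! ≈ 0.1550.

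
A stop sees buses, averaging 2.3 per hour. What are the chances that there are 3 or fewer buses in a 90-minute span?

Over the interval, μ = 2.3 × 1.5 = 3.45 (a 90-minute span = 1.5 hours).
P(N ≤ 3) = Σ_{j=0}^{3} e^(−μ) μ^j/j! ≈ 0.5475.

0.5475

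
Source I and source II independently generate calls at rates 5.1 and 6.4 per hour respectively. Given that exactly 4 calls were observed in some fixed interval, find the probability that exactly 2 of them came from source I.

0.3655

Given the total, each event is independently from source I with probability p = λ_I/(λ_I+λ_II) = 5.1/11.5 ≈ 0.4435.
So K ~ Binomial(4, 5.1/11.5): P(K = 2) = C(4,2) · (5.1/11.5)^2 · (6.4/11.5)^2 ≈ 0.3655.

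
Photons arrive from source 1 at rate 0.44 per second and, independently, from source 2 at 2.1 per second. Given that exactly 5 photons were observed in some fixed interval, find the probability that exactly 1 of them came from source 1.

0.4047

Given the total, each event is independently from source 1 with probability p = λ_1/(λ_1+λ_2) = 0.44/2.54 ≈ 0.1732.
So K ~ Binomial(5, 0.44/2.54): P(K = 1) = C(5,1) · (0.44/2.54)^1 · (2.1/2.54)^4 ≈ 0.4047.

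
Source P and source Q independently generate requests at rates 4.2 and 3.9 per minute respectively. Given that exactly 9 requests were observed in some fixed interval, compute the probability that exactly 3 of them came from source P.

Given the total, each event is independently from source P with probability p = λ_P/(λ_P+λ_Q) = 4.2/8.1 ≈ 0.5185.
So K ~ Binomial(9, 4.2/8.1): P(K = 3) = C(9,3) · (4.2/8.1)^3 · (3.9/8.1)^6 ≈ 0.1459.

0.1459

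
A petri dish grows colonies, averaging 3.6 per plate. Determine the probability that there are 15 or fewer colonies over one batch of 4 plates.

Over the interval, μ = 3.6 × 4 = 14.4 (a batch of 4 plates = 4 plates).
P(N ≤ 15) = Σ_{j=0}^{15} e^(−μ) μ^j/j! ≈ 0.6293.

0.6293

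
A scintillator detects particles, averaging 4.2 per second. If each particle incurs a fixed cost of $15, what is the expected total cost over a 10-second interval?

E[N] = 4.2 × 10 = 42 (a 10-second interval = 10 seconds); E[cost] = 42 × $15 = $630.

$630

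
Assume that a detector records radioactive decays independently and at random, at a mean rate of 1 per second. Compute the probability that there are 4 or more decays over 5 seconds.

0.7350

Over the interval, μ = 1 × 5 = 5 (5 seconds).
P(N ≥ 4) = 1 − P(N ≤ 3) = 1 − Σ_{j=0}^{3} e^(−μ) μ^j/j! ≈ 0.7350.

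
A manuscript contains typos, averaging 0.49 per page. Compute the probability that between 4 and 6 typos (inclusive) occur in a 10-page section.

Over the interval, μ = 0.49 × 10 = 4.9 (a 10-page section = 10 pages).
P(4 ≤ N ≤ 6) = Σ_{j=4}^{6} e^(−4.9) · 4.9^j/j! ≈ 0.4973.

0.4973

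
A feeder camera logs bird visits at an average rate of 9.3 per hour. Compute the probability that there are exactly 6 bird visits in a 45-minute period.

Over the interval, μ = 9.3 × 0.75 = 6.975 (a 45-minute period = 0.75 hours).
P(N = 6) = e^(−μ) μ^6/6! = e^(−6.975) · 6.975^6/720 ≈ 0.1495.

0.1495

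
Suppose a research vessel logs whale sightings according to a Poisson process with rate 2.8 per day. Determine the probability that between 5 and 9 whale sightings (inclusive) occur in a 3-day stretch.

Over the interval, μ = 2.8 × 3 = 8.4 (a 3-day stretch = 3 days).
P(5 ≤ N ≤ 9) = Σ_{j=5}^{9} e^(−8.4) · 8.4^j/j! ≈ 0.5870.

0.5870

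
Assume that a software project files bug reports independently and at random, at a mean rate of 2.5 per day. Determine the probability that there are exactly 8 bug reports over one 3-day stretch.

Over the interval, μ = 2.5 × 3 = 7.5 (a 3-day stretch = 3 days).
P(N = 8) = e^(−μ) μ^8/8! = e^(−7.5) · 7.5^8/40320 ≈ 0.1373.

0.1373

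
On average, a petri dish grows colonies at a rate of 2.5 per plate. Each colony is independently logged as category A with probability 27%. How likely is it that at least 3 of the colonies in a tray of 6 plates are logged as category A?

0.7691

Thinning: the colonies that are logged as category A themselves form a Poisson process with rate 0.27 × 2.5 = 0.675 per plate.
Over the interval, μ = 0.675 × 6 = 4.05 (a tray of 6 plates = 6 plates).
P(N ≥ 3) = 1 − P(N ≤ 2) ≈ 0.7691.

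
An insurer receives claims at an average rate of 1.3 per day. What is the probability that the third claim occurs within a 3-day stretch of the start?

0.7469

Over the interval, μ = 1.3 × 3 = 3.9 (a 3-day stretch = 3 days).
The third arrival falls in the interval iff at least 3 events occur there: P(S_3 ≤ t) = P(N ≥ 3) = 1 − P(N ≤ 2) ≈ 0.7469.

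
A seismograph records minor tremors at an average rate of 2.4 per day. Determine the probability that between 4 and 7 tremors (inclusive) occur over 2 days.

Over the interval, μ = 2.4 × 2 = 4.8 (2 days).
P(4 ≤ N ≤ 7) = Σ_{j=4}^{7} e^(−4.8) · 4.8^j/j! ≈ 0.5924.

0.5924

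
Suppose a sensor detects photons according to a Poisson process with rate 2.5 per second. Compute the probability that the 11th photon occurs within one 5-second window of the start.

0.7029

Over the interval, μ = 2.5 × 5 = 12.5 (a 5-second window = 5 seconds).
The 11th arrival falls in the interval iff at least 11 events occur there: P(S_11 ≤ t) = P(N ≥ 11) = 1 − P(N ≤ 10) ≈ 0.7029.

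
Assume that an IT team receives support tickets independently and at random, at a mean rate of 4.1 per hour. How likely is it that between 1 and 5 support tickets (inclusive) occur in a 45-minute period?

0.8621

Over the interval, μ = 4.1 × 0.75 = 3.075 (a 45-minute period = 0.75 hours).
P(1 ≤ N ≤ 5) = Σ_{j=1}^{5} e^(−3.075) · 3.075^j/j! ≈ 0.8621.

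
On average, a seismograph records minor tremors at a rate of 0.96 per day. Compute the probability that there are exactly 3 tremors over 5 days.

Over the interval, μ = 0.96 × 5 = 4.8 (5 days).
P(N = 3) = e^(−μ) μ^3/3! = e^(−4.8) · 4.8^3/6 ≈ 0.1517.

0.1517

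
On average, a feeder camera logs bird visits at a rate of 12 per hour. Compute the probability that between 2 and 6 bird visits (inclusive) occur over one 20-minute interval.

Over the interval, μ = 12 × 1/3 = 4 (a 20-minute interval = 1/3 hours).
P(2 ≤ N ≤ 6) = Σ_{j=2}^{6} e^(−4) · 4^j/j! ≈ 0.7977.

0.7977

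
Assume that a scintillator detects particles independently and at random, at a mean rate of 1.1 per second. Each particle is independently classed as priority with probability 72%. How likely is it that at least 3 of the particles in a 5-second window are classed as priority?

0.7560

Thinning: the particles that are classed as priority themselves form a Poisson process with rate 0.72 × 1.1 = 0.792 per second.
Over the interval, μ = 0.792 × 5 = 3.96 (a 5-second window = 5 seconds).
P(N ≥ 3) = 1 − P(N ≤ 2) ≈ 0.7560.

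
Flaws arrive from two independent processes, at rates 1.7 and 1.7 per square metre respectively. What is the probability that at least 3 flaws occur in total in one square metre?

0.6603

Independent Poisson processes superpose: combined rate λ = 1.7 + 1.7 = 3.4 per square metre.
So μ = 3.4.
P(N ≥ 3) = 1 − P(N ≤ 2) ≈ 0.6603.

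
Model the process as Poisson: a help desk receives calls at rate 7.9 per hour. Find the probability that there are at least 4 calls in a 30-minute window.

0.5567

Over the interval, μ = 7.9 × 0.5 = 3.95 (a 30-minute window = 0.5 hours).
P(N ≥ 4) = 1 − P(N ≤ 3) = 1 − Σ_{j=0}^{3} e^(−μ) μ^j/j! ≈ 0.5567.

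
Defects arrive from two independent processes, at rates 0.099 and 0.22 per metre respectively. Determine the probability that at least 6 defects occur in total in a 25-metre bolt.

Independent Poisson processes superpose: combined rate λ = 0.099 + 0.22 = 0.319 per metre.
Over the interval, μ = 0.319 × 25 = 7.975 (a 25-metre bolt = 25 metres).
P(N ≥ 6) = 1 − P(N ≤ 5) ≈ 0.8065.

0.8065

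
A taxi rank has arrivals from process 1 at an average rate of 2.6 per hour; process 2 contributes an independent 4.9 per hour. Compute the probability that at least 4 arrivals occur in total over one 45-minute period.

Independent Poisson processes superpose: combined rate λ = 2.6 + 4.9 = 7.5 per hour.
Over the interval, μ = 7.5 × 0.75 = 5.625 (a 45-minute period = 0.75 hours).
P(N ≥ 4) = 1 − P(N ≤ 3) ≈ 0.8121.

0.8121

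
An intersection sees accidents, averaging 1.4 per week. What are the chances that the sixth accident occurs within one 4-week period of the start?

Over the interval, μ = 1.4 × 4 = 5.6 (a 4-week period = 4 weeks).
The sixth arrival falls in the interval iff at least 6 events occur there: P(S_6 ≤ t) = P(N ≥ 6) = 1 − P(N ≤ 5) ≈ 0.4881.

0.4881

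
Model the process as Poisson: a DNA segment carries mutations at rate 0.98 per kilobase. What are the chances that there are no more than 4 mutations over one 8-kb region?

Over the interval, μ = 0.98 × 8 = 7.84 (an 8-kb region = 8 kilobases).
P(N ≤ 4) = Σ_{j=0}^{4} e^(−μ) μ^j/j! ≈ 0.1092.

0.1092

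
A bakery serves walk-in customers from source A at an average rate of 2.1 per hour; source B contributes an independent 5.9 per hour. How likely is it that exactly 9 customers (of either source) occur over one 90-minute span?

Independent Poisson processes superpose: combined rate λ = 2.1 + 5.9 = 8 per hour.
Over the interval, μ = 8 × 1.5 = 12 (a 90-minute span = 1.5 hours).
P(N = 9) = e^(−12) · 12^9/9! ≈ 0.0874.

0.0874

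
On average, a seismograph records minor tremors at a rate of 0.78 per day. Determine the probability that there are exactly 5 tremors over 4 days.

Over the interval, μ = 0.78 × 4 = 3.12 (4 days).
P(N = 5) = e^(−μ) μ^5/5! = e^(−3.12) · 3.12^5/120 ≈ 0.1088.

0.1088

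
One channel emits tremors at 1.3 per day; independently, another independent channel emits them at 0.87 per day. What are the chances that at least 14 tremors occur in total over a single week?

Independent Poisson processes superpose: combined rate λ = 1.3 + 0.87 = 2.17 per day.
Over the interval, μ = 2.17 × 7 = 15.19 (a week = 7 days).
P(N ≥ 14) = 1 − P(N ≤ 13) ≈ 0.6547.

0.6547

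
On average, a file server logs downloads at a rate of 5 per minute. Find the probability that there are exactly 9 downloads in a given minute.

0.0363

With mean μ = 5 per minute,
P(N = 9) = e^(−μ) μ^9/9! = e^(−5) · 5^9/362880 ≈ 0.0363.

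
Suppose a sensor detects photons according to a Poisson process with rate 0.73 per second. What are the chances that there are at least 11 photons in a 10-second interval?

Over the interval, μ = 0.73 × 10 = 7.3 (a 10-second interval = 10 seconds).
P(N ≥ 11) = 1 − P(N ≤ 10) = 1 − Σ_{j=0}^{10} e^(−μ) μ^j/j! ≈ 0.1212.

0.1212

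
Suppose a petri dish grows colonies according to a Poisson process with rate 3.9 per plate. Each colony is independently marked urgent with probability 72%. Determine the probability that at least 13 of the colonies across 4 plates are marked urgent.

0.3369

Thinning: the colonies that are marked urgent themselves form a Poisson process with rate 0.72 × 3.9 = 2.808 per plate.
Over the interval, μ = 2.808 × 4 = 11.232 (4 plates).
P(N ≥ 13) = 1 − P(N ≤ 12) ≈ 0.3369.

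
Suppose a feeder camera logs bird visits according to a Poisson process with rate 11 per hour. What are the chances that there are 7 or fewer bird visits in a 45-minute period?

Over the interval, μ = 11 × 0.75 = 8.25 (a 45-minute period = 0.75 hours).
P(N ≤ 7) = Σ_{j=0}^{7} e^(−μ) μ^j/j! ≈ 0.4186.

0.4186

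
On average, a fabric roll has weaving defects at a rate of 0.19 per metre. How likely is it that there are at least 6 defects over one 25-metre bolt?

Over the interval, μ = 0.19 × 25 = 4.75 (a 25-metre bolt = 25 metres).
P(N ≥ 6) = 1 − P(N ≤ 5) = 1 − Σ_{j=0}^{5} e^(−μ) μ^j/j! ≈ 0.3403.

0.3403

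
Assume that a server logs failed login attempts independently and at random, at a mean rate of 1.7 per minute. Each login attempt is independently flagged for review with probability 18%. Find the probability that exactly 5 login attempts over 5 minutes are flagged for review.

Thinning: the login attempts that are flagged for review themselves form a Poisson process with rate 0.18 × 1.7 = 0.306 per minute.
Over the interval, μ = 0.306 × 5 = 1.53 (5 minutes).
P(N = 5) = e^(−1.53) · 1.53^5/5! ≈ 0.0151.

0.0151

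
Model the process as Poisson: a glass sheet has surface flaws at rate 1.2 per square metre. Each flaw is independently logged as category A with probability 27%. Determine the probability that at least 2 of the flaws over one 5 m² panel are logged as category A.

0.4815

Thinning: the flaws that are logged as category A themselves form a Poisson process with rate 0.27 × 1.2 = 0.324 per square metre.
Over the interval, μ = 0.324 × 5 = 1.62 (a 5 m² panel = 5 square metres).
P(N ≥ 2) = 1 − P(N ≤ 1) ≈ 0.4815.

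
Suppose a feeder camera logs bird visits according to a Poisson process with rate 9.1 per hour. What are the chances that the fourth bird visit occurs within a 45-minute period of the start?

0.9086

Over the interval, μ = 9.1 × 0.75 = 6.825 (a 45-minute period = 0.75 hours).
The fourth arrival falls in the interval iff at least 4 events occur there: P(S_4 ≤ t) = P(N ≥ 4) = 1 − P(N ≤ 3) ≈ 0.9086.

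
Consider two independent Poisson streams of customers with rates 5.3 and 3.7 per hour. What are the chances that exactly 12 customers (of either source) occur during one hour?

0.0728

Independent Poisson processes superpose: combined rate λ = 5.3 + 3.7 = 9 per hour.
So μ = 9.
P(N = 12) = e^(−9) · 9^12/12! ≈ 0.0728.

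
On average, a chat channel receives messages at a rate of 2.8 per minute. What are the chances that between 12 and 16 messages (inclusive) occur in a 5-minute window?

Over the interval, μ = 2.8 × 5 = 14 (a 5-minute window = 5 minutes).
P(12 ≤ N ≤ 16) = Σ_{j=12}^{16} e^(−14) · 14^j/j! ≈ 0.4959.

0.4959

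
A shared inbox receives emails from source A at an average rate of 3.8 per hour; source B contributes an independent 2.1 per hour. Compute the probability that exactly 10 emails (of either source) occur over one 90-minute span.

Independent Poisson processes superpose: combined rate λ = 3.8 + 2.1 = 5.9 per hour.
Over the interval, μ = 5.9 × 1.5 = 8.85 (a 90-minute span = 1.5 hours).
P(N = 10) = e^(−8.85) · 8.85^10/10! ≈ 0.1165.

0.1165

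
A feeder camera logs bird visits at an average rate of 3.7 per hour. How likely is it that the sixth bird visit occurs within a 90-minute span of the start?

0.4796

Over the interval, μ = 3.7 × 1.5 = 5.55 (a 90-minute span = 1.5 hours).
The sixth arrival falls in the interval iff at least 6 events occur there: P(S_6 ≤ t) = P(N ≥ 6) = 1 − P(N ≤ 5) ≈ 0.4796.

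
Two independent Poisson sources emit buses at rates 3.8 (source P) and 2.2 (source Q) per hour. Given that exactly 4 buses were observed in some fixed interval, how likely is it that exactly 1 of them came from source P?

Given the total, each event is independently from source P with probability p = λ_P/(λ_P+λ_Q) = 3.8/6 ≈ 0.6333.
So K ~ Binomial(4, 3.8/6): P(K = 1) = C(4,1) · (3.8/6)^1 · (2.2/6)^3 ≈ 0.1249.

0.1249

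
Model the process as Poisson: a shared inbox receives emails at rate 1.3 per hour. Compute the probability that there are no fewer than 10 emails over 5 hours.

0.1226

Over the interval, μ = 1.3 × 5 = 6.5 (5 hours).
P(N ≥ 10) = 1 − P(N ≤ 9) = 1 − Σ_{j=0}^{9} e^(−μ) μ^j/j! ≈ 0.1226.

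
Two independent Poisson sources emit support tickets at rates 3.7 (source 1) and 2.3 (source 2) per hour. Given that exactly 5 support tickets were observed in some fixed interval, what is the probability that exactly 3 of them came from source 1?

0.3446

Given the total, each event is independently from source 1 with probability p = λ_1/(λ_1+λ_2) = 3.7/6 ≈ 0.6167.
So K ~ Binomial(5, 3.7/6): P(K = 3) = C(5,3) · (3.7/6)^3 · (2.3/6)^2 ≈ 0.3446.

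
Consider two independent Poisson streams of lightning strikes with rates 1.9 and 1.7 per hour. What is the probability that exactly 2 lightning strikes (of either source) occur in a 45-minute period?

0.2450

Independent Poisson processes superpose: combined rate λ = 1.9 + 1.7 = 3.6 per hour.
Over the interval, μ = 3.6 × 0.75 = 2.7 (a 45-minute period = 0.75 hours).
P(N = 2) = e^(−2.7) · 2.7^2/2! ≈ 0.2450.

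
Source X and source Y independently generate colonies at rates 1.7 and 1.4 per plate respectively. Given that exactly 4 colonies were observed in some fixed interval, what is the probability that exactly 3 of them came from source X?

0.2979

Given the total, each event is independently from source X with probability p = λ_X/(λ_X+λ_Y) = 1.7/3.1 ≈ 0.5484.
So K ~ Binomial(4, 1.7/3.1): P(K = 3) = C(4,3) · (1.7/3.1)^3 · (1.4/3.1)^1 ≈ 0.2979.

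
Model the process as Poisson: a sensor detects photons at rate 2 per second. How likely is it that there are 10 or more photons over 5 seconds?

Over the interval, μ = 2 × 5 = 10 (5 seconds).
P(N ≥ 10) = 1 − P(N ≤ 9) = 1 − Σ_{j=0}^{9} e^(−μ) μ^j/j! ≈ 0.5421.

0.5421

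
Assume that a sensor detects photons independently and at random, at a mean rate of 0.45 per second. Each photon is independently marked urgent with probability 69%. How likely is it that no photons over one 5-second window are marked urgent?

0.2117

Thinning: the photons that are marked urgent themselves form a Poisson process with rate 0.69 × 0.45 = 0.3105 per second.
Over the interval, μ = 0.3105 × 5 = 1.5525 (a 5-second window = 5 seconds).
P(N = 0) = e^(−1.5525) · 1.5525^0/0! ≈ 0.2117.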